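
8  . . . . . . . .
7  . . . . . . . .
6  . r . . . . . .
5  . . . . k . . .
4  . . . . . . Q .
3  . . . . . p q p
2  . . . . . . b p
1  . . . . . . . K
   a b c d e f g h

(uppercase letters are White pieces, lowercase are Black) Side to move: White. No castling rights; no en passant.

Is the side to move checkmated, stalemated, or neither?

checkmate

White to move; white king on h1.
In check: yes, from the black bishop on g2.
King squares — g1: attacked by Ph2; g2: attacked by Pf3; h2: attacked by Qg3.
Legal moves for White: none.
In check with no legal moves → checkmate.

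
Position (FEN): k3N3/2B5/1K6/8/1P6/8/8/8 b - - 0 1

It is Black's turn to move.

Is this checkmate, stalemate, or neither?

stalemate

Black to move; black king on a8.
In check: no.
King squares — a7: attacked by Kb6; b7: attacked by Kb6; b8: attacked by Bc7.
Legal moves for Black: none.
Not in check and no legal moves → stalemate.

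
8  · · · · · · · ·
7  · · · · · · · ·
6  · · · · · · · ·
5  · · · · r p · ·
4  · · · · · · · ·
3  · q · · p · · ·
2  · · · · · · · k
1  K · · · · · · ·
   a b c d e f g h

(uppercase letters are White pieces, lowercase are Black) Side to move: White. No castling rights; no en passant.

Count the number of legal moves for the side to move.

White to move; king on a1.
In check: no.
Legal moves: none.
Count: 0.

0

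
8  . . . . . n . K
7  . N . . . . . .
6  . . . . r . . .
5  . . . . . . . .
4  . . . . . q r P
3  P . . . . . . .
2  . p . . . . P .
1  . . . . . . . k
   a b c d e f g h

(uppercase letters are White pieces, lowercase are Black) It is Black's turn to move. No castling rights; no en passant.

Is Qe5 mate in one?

After Qe5: white king on h8; in check: yes, from the black queen on e5.
King squares — g7: attacked by Rg4; h7: attacked by Nf8; g8: attacked by Rg4.
White has no legal moves → checkmate.

yes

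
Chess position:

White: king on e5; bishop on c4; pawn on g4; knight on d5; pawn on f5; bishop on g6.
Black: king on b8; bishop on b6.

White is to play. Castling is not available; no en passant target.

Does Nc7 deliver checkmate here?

no

After Nc7: black king on b8; in check: no.
Black is not in check, so this cannot be checkmate.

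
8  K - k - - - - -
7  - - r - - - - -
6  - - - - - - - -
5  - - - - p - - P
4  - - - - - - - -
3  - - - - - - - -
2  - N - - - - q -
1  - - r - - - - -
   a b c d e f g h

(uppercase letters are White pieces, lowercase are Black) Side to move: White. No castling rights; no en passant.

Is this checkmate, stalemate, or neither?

White to move; white king on a8.
In check: yes, from the black queen on g2.
King squares — a7: attacked by Rc7; b7: attacked by Qg2; b8: attacked by Kc8.
Legal moves for White: none.
In check with no legal moves → checkmate.

checkmate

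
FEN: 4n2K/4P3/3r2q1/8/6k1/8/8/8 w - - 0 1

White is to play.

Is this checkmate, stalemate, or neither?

stalemate

White to move; white king on h8.
In check: no.
King squares — g7: attacked by Qg6; h7: attacked by Qg6; g8: attacked by Qg6.
Legal moves for White: none.
Not in check and no legal moves → stalemate.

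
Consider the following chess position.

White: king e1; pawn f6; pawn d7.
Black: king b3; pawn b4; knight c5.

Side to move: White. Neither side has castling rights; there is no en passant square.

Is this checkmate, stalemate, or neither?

White to move; white king on e1.
In check: no.
Legal moves for White: Kf2, Ke2, Kd2, Kf1, Kd1, d8=Q, d8=R, d8=B, d8=N, f7.
White has 10 legal moves and is not in check → neither.

neither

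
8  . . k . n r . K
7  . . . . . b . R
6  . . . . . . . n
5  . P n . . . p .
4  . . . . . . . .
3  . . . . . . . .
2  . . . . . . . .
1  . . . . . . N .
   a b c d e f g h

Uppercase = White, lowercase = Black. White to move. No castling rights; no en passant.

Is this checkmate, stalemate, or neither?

checkmate

White to move; white king on h8.
In check: yes, from the black rook on f8.
King squares — g7: attacked by Ne8; h7: own rook; g8: attacked by Nh6.
Legal moves for White: none.
In check with no legal moves → checkmate.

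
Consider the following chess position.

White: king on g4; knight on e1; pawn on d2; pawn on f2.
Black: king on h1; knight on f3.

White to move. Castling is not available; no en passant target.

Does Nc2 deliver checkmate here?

no

After Nc2: black king on h1; in check: no.
Black is not in check, so this cannot be checkmate.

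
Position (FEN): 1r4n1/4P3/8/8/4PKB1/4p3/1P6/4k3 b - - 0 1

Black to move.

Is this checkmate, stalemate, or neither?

neither

Black to move; black king on e1.
In check: no.
Legal moves for Black: Nxe7, Nh6, Nf6, Rf8+, Re8, Rd8, Rc8, Ra8, Rb7, Rb6, Rb5, Rb4, Rb3, Rxb2, Kf2, Kd2, Kf1, e2.
Black has 18 legal moves and is not in check → neither.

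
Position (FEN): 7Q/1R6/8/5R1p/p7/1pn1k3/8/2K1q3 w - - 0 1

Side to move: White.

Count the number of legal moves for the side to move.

1

White to move; king on c1.
In check: yes, from the black queen on e1.
Legal moves: Kb2.
Count: 1.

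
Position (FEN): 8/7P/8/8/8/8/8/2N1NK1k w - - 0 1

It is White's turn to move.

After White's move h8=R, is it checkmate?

yes

After h8=R: black king on h1; in check: yes, from the white rook on h8.
King squares — g1: attacked by Kf1; g2: attacked by Ne1; h2: attacked by Rh8.
Black has no legal moves → checkmate.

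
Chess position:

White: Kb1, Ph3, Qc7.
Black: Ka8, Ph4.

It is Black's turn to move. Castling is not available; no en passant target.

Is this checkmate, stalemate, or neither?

Black to move; black king on a8.
In check: no.
King squares — a7: attacked by Qc7; b7: attacked by Qc7; b8: attacked by Qc7.
Legal moves for Black: none.
Not in check and no legal moves → stalemate.

stalemate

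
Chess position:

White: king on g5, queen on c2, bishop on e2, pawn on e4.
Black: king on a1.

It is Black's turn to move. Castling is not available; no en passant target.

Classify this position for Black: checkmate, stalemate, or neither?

stalemate

Black to move; black king on a1.
In check: no.
King squares — b1: attacked by Qc2; a2: attacked by Qc2; b2: attacked by Qc2.
Legal moves for Black: none.
Not in check and no legal moves → stalemate.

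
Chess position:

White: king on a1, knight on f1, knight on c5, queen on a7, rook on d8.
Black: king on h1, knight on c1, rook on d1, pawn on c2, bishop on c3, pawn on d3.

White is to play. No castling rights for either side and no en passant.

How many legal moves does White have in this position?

White to move; king on a1.
In check: yes, from the black bishop on c3.
Legal moves: none.
Count: 0.

0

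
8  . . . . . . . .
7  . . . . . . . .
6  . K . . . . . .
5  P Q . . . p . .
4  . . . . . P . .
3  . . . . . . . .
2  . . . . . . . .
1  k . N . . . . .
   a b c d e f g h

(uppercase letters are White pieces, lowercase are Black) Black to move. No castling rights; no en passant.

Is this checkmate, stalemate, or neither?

stalemate

Black to move; black king on a1.
In check: no.
King squares — b1: attacked by Qb5; a2: attacked by Nc1; b2: attacked by Qb5.
Legal moves for Black: none.
Not in check and no legal moves → stalemate.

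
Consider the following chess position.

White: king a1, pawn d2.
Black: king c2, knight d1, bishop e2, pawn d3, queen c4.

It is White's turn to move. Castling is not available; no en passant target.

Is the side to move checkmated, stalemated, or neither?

White to move; white king on a1.
In check: no.
King squares — b1: attacked by Kc2; a2: attacked by Qc4; b2: attacked by Nd1.
Legal moves for White: none.
Not in check and no legal moves → stalemate.

stalemate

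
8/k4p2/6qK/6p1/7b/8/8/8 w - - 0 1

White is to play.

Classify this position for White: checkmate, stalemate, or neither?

checkmate

White to move; white king on h6.
In check: yes, from the black queen on g6.
King squares — g5: attacked by Bh4; h5: attacked by Qg6; g6: attacked by Pf7; g7: attacked by Qg6; h7: attacked by Qg6.
Legal moves for White: none.
In check with no legal moves → checkmate.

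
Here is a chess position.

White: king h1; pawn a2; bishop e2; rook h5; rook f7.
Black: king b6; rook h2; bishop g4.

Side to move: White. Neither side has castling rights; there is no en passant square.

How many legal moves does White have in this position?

3

White to move; king on h1.
In check: yes, from the black rook on h2.
Legal moves: Kxh2, Kg1, Rxh2.
Count: 3.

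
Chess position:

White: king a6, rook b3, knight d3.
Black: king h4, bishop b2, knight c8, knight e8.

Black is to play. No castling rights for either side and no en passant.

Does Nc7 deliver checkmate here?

no

After Nc7: white king on a6; in check: yes, from the black knight on c7.
White has 2 legal replies: Kb7, Ka5.
In check but a legal move exists → not checkmate.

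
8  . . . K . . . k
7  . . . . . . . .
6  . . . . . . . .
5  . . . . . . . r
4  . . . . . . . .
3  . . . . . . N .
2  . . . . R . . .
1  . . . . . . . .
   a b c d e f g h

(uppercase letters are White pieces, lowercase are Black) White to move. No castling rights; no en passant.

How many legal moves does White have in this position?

24

White to move; king on d8.
In check: no.
Legal moves: Ke8, Kc8, Ke7, Kd7, Kc7, Nxh5, Nf5, Ne4, Nh1, Nf1, Re8+, Re7, Re6, Re5, Re4, Re3, Rh2, Rg2, Rf2, Rd2, Rc2, Rb2, Ra2, Re1.
Count: 24.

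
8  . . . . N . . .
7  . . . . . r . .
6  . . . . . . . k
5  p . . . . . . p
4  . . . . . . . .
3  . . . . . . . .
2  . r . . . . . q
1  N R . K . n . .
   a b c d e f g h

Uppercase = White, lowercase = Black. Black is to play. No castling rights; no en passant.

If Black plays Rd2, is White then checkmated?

no

After Rd2: white king on d1; in check: yes, from the black rook on d2.
White has 2 legal replies: Ke1, Kc1.
In check but a legal move exists → not checkmate.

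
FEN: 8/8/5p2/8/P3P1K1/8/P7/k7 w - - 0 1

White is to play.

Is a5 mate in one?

no

After a5: black king on a1; in check: no.
Black is not in check, so this cannot be checkmate.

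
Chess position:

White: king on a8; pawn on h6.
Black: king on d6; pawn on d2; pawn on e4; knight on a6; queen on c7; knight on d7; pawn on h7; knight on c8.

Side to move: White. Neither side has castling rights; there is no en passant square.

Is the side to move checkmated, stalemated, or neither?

White to move; white king on a8.
In check: no.
King squares — a7: attacked by Qc7; b7: attacked by Qc7; b8: attacked by Na6.
Legal moves for White: none.
Not in check and no legal moves → stalemate.

stalemate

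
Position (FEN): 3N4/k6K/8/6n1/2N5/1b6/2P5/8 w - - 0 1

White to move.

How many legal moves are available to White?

5

White to move; king on h7.
In check: yes, from the black knight on g5.
Legal moves: Kh8, Kg8, Kg7, Kh6, Kg6.
Count: 5.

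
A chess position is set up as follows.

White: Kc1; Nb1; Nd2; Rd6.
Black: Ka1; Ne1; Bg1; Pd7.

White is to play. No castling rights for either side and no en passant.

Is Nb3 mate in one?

no

After Nb3: black king on a1; in check: yes, from the white knight on b3.
Black has 1 legal reply: Ka2.
In check but a legal move exists → not checkmate.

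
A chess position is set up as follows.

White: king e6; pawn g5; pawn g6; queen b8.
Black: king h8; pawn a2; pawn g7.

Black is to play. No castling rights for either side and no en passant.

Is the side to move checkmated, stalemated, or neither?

checkmate

Black to move; black king on h8.
In check: yes, from the white queen on b8.
King squares — g7: own pawn; h7: attacked by Pg6; g8: attacked by Qb8.
Legal moves for Black: none.
In check with no legal moves → checkmate.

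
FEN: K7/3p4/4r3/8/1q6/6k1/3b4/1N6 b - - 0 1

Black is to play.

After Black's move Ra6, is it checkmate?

After Ra6: white king on a8; in check: yes, from the black rook on a6.
King squares — a7: attacked by Ra6; b7: attacked by Qb4; b8: attacked by Qb4.
White has no legal moves → checkmate.

yes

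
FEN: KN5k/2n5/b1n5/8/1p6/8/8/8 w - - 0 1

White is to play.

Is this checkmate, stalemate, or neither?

checkmate

White to move; white king on a8.
In check: yes, from the black knight on c7.
King squares — a7: attacked by Nc6; b7: attacked by Ba6; b8: own knight.
Legal moves for White: none.
In check with no legal moves → checkmate.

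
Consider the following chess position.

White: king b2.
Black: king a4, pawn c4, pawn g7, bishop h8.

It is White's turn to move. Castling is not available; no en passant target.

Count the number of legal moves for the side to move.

White to move; king on b2.
In check: no.
Legal moves: Kc3, Kc2, Ka2, Kc1, Kb1, Ka1.
Count: 6.

6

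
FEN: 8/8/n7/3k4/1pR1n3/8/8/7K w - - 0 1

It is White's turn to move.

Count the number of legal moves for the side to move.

White to move; king on h1.
In check: no.
Legal moves: Rc8, Rc7, Rc6, Rc5+, Rxe4, Rd4+, Rxb4, Rc3, Rc2, Rc1, Kh2, Kg2, Kg1.
Count: 13.

13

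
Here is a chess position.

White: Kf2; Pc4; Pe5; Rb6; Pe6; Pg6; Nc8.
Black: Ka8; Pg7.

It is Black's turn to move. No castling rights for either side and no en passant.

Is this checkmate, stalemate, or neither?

stalemate

Black to move; black king on a8.
In check: no.
King squares — a7: attacked by Nc8; b7: attacked by Rb6; b8: attacked by Rb6.
Legal moves for Black: none.
Not in check and no legal moves → stalemate.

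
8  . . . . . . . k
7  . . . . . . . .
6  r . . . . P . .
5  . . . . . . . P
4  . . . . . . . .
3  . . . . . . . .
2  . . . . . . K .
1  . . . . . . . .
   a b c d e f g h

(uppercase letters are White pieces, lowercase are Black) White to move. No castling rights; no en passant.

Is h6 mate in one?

After h6: black king on h8; in check: no.
Black is not in check, so this cannot be checkmate.

no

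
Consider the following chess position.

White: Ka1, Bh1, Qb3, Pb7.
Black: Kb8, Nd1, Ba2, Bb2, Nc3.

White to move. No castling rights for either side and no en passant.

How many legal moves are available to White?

White to move; king on a1.
In check: yes, from the black bishop on b2.
Legal moves: Qxb2.
Count: 1.

1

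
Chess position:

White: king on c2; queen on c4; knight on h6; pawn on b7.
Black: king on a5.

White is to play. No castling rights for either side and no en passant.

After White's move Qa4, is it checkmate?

After Qa4: black king on a5; in check: yes, from the white queen on a4.
Black has 2 legal replies: Kb6, Kxa4.
In check but a legal move exists → not checkmate.

no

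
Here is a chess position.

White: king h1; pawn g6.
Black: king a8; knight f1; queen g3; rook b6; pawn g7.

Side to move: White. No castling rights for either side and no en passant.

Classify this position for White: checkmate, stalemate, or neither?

stalemate

White to move; white king on h1.
In check: no.
King squares — g1: attacked by Qg3; g2: attacked by Qg3; h2: attacked by Nf1.
Legal moves for White: none.
Not in check and no legal moves → stalemate.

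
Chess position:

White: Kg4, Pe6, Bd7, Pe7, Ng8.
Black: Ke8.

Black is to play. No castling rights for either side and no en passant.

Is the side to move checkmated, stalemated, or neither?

checkmate

Black to move; black king on e8.
In check: yes, from the white bishop on d7.
King squares — d7: attacked by Pe6; e7: attacked by Ng8; f7: attacked by Pe6; d8: attacked by Pe7; f8: attacked by Pe7.
Legal moves for Black: none.
In check with no legal moves → checkmate.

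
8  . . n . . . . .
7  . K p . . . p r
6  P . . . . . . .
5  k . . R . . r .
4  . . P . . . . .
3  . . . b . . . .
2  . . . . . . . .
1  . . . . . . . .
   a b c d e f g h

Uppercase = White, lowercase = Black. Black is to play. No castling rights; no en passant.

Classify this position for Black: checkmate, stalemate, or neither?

neither

Black to move; black king on a5.
In check: yes, from the white rook on d5.
King squares — a4: available; b4: available; b5: attacked by Pc4; a6: attacked by Kb7; b6: attacked by Kb7.
Legal moves for Black: Kb4, Ka4, Rxd5, c5.
Black is in check but has 4 legal moves → neither.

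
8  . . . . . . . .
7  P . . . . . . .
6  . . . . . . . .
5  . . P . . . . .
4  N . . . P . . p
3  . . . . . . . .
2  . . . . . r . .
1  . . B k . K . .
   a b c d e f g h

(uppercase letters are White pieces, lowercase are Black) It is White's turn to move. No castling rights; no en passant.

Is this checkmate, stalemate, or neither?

neither

White to move; white king on f1.
In check: yes, from the black rook on f2.
Legal moves for White: Kxf2, Kg1.
White is in check but has 2 legal moves → neither.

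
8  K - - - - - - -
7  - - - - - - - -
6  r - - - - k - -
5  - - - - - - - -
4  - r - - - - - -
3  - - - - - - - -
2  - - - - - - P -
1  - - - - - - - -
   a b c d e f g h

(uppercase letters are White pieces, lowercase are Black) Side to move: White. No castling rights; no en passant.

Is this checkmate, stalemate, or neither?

White to move; white king on a8.
In check: yes, from the black rook on a6.
King squares — a7: attacked by Ra6; b7: attacked by Rb4; b8: attacked by Rb4.
Legal moves for White: none.
In check with no legal moves → checkmate.

checkmate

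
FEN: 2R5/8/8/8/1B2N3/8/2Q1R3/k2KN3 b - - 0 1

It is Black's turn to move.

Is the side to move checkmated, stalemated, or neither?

Black to move; black king on a1.
In check: no.
King squares — b1: attacked by Qc2; a2: attacked by Qc2; b2: attacked by Qc2.
Legal moves for Black: none.
Not in check and no legal moves → stalemate.

stalemate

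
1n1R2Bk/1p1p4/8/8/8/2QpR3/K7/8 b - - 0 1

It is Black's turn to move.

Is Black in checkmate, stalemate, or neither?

Black to move; black king on h8.
In check: yes, from the white queen on c3.
King squares — g7: attacked by Qc3; h7: attacked by Bg8; g8: attacked by Rd8.
Legal moves for Black: none.
In check with no legal moves → checkmate.

checkmate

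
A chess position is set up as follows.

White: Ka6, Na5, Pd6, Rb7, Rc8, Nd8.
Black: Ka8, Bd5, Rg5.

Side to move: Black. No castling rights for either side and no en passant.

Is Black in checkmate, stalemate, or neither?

checkmate

Black to move; black king on a8.
In check: yes, from the white rook on c8.
King squares — a7: attacked by Ka6; b7: attacked by Na5; b8: attacked by Rb7.
Legal moves for Black: none.
In check with no legal moves → checkmate.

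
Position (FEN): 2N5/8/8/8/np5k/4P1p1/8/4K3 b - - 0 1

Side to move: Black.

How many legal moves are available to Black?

10

Black to move; king on h4.
In check: no.
Legal moves: Kh5, Kg5, Kg4, Kh3, Nb6, Nc5, Nc3, Nb2, b3, g2.
Count: 10.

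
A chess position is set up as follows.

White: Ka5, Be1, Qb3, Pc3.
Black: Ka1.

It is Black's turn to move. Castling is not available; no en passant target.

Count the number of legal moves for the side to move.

Black to move; king on a1.
In check: no.
Legal moves: none.
Count: 0.

0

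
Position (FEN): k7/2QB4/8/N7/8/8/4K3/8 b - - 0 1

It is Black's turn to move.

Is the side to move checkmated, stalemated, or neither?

Black to move; black king on a8.
In check: no.
King squares — a7: attacked by Qc7; b7: attacked by Na5; b8: attacked by Qc7.
Legal moves for Black: none.
Not in check and no legal moves → stalemate.

stalemate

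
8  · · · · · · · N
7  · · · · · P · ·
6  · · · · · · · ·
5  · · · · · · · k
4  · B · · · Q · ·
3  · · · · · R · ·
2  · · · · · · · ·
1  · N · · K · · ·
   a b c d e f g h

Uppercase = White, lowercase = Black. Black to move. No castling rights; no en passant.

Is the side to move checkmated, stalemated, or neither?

stalemate

Black to move; black king on h5.
In check: no.
King squares — g4: attacked by Qf4; h4: attacked by Qf4; g5: attacked by Qf4; g6: attacked by Nh8; h6: attacked by Qf4.
Legal moves for Black: none.
Not in check and no legal moves → stalemate.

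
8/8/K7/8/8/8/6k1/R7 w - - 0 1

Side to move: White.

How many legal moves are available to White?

16

White to move; king on a6.
In check: no.
Legal moves: Kb7, Ka7, Kb6, Kb5, Ka5, Ra5, Ra4, Ra3, Ra2+, Rh1, Rg1+, Rf1, Re1, Rd1, Rc1, Rb1.
Count: 16.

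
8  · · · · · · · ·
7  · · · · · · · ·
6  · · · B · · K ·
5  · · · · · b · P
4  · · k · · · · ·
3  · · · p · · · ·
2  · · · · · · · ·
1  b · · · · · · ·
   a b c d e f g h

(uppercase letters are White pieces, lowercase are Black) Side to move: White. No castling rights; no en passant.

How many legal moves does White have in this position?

White to move; king on g6.
In check: yes, from the black bishop on f5.
Legal moves: Kf7, Kh6, Kg5, Kxf5.
Count: 4.

4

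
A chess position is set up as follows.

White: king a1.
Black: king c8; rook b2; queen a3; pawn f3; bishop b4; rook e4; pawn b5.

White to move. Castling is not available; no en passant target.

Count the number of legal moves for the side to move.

0

White to move; king on a1.
In check: yes, from the black queen on a3.
Legal moves: none.
Count: 0.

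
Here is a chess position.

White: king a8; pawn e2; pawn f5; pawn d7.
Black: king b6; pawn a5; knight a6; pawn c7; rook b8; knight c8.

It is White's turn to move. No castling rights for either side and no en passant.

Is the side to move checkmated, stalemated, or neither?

White to move; white king on a8.
In check: yes, from the black rook on b8.
King squares — a7: attacked by Kb6; b7: attacked by Kb6; b8: attacked by Na6.
Legal moves for White: none.
In check with no legal moves → checkmate.

checkmate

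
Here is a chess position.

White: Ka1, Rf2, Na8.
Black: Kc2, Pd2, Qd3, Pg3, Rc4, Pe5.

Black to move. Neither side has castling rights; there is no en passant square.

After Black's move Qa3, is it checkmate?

yes

After Qa3: white king on a1; in check: yes, from the black queen on a3.
King squares — b1: attacked by Kc2; a2: attacked by Qa3; b2: attacked by Kc2.
White has no legal moves → checkmate.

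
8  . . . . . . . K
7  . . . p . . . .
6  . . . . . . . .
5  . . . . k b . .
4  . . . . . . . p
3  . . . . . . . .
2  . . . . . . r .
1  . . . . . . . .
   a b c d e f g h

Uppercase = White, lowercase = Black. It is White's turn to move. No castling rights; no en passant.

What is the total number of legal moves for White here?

White to move; king on h8.
In check: no.
Legal moves: none.
Count: 0.

0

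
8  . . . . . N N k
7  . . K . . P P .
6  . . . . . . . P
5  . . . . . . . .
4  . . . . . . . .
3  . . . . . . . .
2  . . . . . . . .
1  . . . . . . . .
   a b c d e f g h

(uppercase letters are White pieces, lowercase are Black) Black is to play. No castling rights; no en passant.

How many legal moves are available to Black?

0

Black to move; king on h8.
In check: yes, from the white pawn on g7.
Legal moves: none.
Count: 0.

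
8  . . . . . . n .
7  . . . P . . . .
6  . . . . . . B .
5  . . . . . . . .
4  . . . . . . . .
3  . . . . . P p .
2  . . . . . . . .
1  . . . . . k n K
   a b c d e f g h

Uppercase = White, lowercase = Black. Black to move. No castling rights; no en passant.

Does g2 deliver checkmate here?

After g2: white king on h1; in check: yes, from the black pawn on g2.
White has 1 legal reply: Kh2.
In check but a legal move exists → not checkmate.

no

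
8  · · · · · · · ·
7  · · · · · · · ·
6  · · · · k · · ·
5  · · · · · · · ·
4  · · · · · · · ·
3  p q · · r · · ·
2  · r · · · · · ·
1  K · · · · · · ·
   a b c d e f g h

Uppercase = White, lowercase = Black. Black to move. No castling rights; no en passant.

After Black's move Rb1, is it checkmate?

yes

After Rb1: white king on a1; in check: yes, from the black rook on b1.
King squares — b1: attacked by Qb3; a2: attacked by Qb3; b2: attacked by Rb1.
White has no legal moves → checkmate.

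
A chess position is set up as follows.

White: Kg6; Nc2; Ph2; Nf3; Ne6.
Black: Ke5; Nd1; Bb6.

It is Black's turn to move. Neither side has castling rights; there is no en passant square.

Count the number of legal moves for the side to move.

4

Black to move; king on e5.
In check: yes, from the white knight on f3.
Legal moves: Kxe6, Kd6, Kd5, Ke4.
Count: 4.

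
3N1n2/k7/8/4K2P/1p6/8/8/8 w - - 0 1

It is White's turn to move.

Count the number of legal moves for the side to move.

White to move; king on e5.
In check: no.
Legal moves: Nf7, Nb7, Ne6, Nc6+, Kf6, Kd6, Kf5, Kd5, Kf4, Ke4, Kd4, h6.
Count: 12.

12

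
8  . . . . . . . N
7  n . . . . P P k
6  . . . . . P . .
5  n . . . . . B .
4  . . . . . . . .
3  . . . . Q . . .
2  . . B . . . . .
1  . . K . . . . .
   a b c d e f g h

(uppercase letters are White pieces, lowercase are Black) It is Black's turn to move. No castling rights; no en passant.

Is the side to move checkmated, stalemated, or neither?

Black to move; black king on h7.
In check: yes, from the white bishop on c2.
King squares — g6: attacked by Bc2; h6: attacked by Bg5; g7: attacked by Pf6; g8: attacked by Pf7; h8: attacked by Pg7.
Legal moves for Black: none.
In check with no legal moves → checkmate.

checkmate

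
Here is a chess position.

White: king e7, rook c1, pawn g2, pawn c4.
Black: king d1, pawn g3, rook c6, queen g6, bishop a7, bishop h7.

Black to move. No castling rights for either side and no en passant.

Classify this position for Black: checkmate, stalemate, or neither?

neither

Black to move; black king on d1.
In check: yes, from the white rook on c1.
King squares — c1: available; e1: attacked by Rc1; c2: attacked by Rc1; d2: available; e2: available.
Legal moves for Black: Ke2, Kd2, Kxc1.
Black is in check but has 3 legal moves → neither.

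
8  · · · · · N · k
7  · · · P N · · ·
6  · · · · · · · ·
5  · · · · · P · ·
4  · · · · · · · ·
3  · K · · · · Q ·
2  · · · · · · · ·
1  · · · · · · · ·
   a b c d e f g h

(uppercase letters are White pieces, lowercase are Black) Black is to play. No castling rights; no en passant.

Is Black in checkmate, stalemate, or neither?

Black to move; black king on h8.
In check: no.
King squares — g7: attacked by Qg3; h7: attacked by Nf8; g8: attacked by Qg3.
Legal moves for Black: none.
Not in check and no legal moves → stalemate.

stalemate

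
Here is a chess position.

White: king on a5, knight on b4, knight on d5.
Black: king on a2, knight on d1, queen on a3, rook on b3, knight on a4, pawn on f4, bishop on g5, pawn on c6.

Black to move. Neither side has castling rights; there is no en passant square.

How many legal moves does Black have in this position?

5

Black to move; king on a2.
In check: yes, from the white knight on b4.
Legal moves: Kb2, Kb1, Ka1, Rxb4, Qxb4+.
Count: 5.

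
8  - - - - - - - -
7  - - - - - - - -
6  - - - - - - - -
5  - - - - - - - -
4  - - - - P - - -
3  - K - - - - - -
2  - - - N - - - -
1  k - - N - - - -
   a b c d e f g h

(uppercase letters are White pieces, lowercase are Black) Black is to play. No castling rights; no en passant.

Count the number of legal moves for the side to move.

0

Black to move; king on a1.
In check: no.
Legal moves: none.
Count: 0.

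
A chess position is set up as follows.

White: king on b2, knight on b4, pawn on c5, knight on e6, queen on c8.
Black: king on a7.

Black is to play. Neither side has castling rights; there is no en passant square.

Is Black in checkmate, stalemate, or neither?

stalemate

Black to move; black king on a7.
In check: no.
King squares — a6: attacked by Nb4; b6: attacked by Pc5; b7: attacked by Qc8; a8: attacked by Qc8; b8: attacked by Qc8.
Legal moves for Black: none.
Not in check and no legal moves → stalemate.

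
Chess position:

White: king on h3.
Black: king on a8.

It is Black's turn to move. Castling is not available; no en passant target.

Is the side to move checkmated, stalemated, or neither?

neither

Black to move; black king on a8.
In check: no.
Legal moves for Black: Kb8, Kb7, Ka7.
Black has 3 legal moves and is not in check → neither.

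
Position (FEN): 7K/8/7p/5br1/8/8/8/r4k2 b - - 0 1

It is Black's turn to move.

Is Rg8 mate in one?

no

After Rg8: white king on h8; in check: yes, from the black rook on g8.
White has 1 legal reply: Kxg8.
In check but a legal move exists → not checkmate.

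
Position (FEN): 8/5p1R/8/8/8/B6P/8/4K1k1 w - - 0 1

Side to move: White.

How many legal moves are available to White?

17

White to move; king on e1.
In check: no.
Legal moves: Rh8, Rg7+, Rxf7, Rh6, Rh5, Rh4, Bf8, Be7, Bd6, Bc5+, Bb4, Bb2, Bc1, Ke2, Kd2, Kd1, h4.
Count: 17.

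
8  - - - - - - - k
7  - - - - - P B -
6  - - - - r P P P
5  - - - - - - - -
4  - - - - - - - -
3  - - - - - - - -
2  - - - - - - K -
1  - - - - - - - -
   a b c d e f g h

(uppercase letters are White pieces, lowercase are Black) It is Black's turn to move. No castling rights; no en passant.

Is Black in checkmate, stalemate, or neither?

checkmate

Black to move; black king on h8.
In check: yes, from the white bishop on g7.
King squares — g7: attacked by Pf6; h7: attacked by Pg6; g8: attacked by Pf7.
Legal moves for Black: none.
In check with no legal moves → checkmate.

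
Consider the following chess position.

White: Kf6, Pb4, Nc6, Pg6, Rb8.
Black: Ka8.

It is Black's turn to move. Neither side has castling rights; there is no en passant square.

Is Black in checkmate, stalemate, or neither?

Black to move; black king on a8.
In check: yes, from the white rook on b8.
King squares — a7: attacked by Nc6; b7: attacked by Rb8; b8: attacked by Nc6.
Legal moves for Black: none.
In check with no legal moves → checkmate.

checkmate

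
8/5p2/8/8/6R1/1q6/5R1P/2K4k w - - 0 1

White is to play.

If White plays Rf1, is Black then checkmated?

no

After Rf1: black king on h1; in check: yes, from the white rook on f1.
Black has 1 legal reply: Kxh2.
In check but a legal move exists → not checkmate.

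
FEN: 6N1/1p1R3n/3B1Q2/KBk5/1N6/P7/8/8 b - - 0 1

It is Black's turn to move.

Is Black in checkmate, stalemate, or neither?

checkmate

Black to move; black king on c5.
In check: yes, from the white bishop on d6.
King squares — b4: attacked by Pa3; c4: attacked by Bb5; d4: attacked by Qf6; b5: attacked by Ka5; d5: attacked by Nb4; b6: attacked by Ka5; c6: attacked by Nb4; d6: attacked by Qf6.
Legal moves for Black: none.
In check with no legal moves → checkmate.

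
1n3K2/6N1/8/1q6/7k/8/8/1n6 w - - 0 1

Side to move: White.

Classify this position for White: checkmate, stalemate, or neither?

White to move; white king on f8.
In check: no.
Legal moves for White: Kg8, Kf7, Ke7, Ne8, Ne6, Nh5, Nf5+.
White has 7 legal moves and is not in check → neither.

neither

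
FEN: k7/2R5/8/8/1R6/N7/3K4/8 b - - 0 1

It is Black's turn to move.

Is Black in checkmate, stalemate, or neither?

stalemate

Black to move; black king on a8.
In check: no.
King squares — a7: attacked by Rc7; b7: attacked by Rb4; b8: attacked by Rb4.
Legal moves for Black: none.
Not in check and no legal moves → stalemate.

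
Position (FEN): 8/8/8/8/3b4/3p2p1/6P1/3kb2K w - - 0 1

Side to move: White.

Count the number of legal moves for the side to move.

White to move; king on h1.
In check: no.
Legal moves: none.
Count: 0.

0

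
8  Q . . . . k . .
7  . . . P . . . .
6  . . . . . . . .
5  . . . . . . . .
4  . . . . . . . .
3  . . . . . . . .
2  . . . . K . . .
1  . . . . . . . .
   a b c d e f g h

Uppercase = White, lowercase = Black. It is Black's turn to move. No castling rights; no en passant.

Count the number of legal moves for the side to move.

3

Black to move; king on f8.
In check: yes, from the white queen on a8.
Legal moves: Kg7, Kf7, Ke7.
Count: 3.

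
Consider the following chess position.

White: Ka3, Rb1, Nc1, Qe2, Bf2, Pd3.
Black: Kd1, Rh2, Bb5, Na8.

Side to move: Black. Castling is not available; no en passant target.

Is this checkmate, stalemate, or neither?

Black to move; black king on d1.
In check: yes, from the white queen on e2.
King squares — c1: attacked by Rb1; e1: attacked by Qe2; c2: attacked by Qe2; d2: attacked by Qe2; e2: attacked by Nc1.
Legal moves for Black: none.
In check with no legal moves → checkmate.

checkmate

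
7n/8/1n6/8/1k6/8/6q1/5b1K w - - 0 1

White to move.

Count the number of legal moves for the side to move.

White to move; king on h1.
In check: yes, from the black queen on g2.
Legal moves: none.
Count: 0.

0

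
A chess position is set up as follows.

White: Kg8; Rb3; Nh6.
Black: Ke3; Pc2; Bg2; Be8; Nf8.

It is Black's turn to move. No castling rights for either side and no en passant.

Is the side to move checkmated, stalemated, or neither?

neither

Black to move; black king on e3.
In check: yes, from the white rook on b3.
King squares — d2: available; e2: available; f2: available; d3: attacked by Rb3; f3: attacked by Rb3; d4: available; e4: available; f4: available.
Legal moves for Black: Kf4, Ke4, Kd4, Kf2, Ke2, Kd2.
Black is in check but has 6 legal moves → neither.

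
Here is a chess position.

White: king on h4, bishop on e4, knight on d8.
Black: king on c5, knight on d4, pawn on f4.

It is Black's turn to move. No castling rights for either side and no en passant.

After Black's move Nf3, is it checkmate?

After Nf3: white king on h4; in check: yes, from the black knight on f3.
White has 4 legal replies: Kh5, Kg4, Kh3, Bxf3.
In check but a legal move exists → not checkmate.

no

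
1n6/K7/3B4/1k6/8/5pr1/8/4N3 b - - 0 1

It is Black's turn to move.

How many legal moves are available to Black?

Black to move; king on b5.
In check: no.
Legal moves: Nd7, Nc6+, Na6, Kc6, Ka5, Kc4, Ka4, Rg8, Rg7+, Rg6, Rg5, Rg4, Rh3, Rg2, Rg1, f2.
Count: 16.

16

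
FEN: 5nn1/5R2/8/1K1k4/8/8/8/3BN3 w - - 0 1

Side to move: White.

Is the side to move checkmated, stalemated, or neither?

neither

White to move; white king on b5.
In check: no.
Legal moves for White include: Rxf8, Rh7, Rg7, Re7, Rd7+, Rc7, Rb7, Ra7, Rf6, Rf5+, Rf4, Rf3, Rf2, Rf1, Kb6, Ka6, Ka5, Kb4, ... (list truncated; more exist).
White has legal moves and is not in check → neither.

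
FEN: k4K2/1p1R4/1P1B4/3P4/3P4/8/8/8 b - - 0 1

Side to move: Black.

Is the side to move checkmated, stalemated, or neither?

stalemate

Black to move; black king on a8.
In check: no.
King squares — a7: attacked by Pb6; b7: own pawn; b8: attacked by Bd6.
Legal moves for Black: none.
Not in check and no legal moves → stalemate.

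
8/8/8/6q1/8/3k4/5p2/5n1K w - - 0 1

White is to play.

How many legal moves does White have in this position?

White to move; king on h1.
In check: no.
Legal moves: none.
Count: 0.

0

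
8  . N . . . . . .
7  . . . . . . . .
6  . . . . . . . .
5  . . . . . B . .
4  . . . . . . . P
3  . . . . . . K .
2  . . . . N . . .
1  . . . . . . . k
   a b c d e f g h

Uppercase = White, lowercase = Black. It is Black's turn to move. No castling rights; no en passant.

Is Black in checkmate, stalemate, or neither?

Black to move; black king on h1.
In check: no.
King squares — g1: attacked by Ne2; g2: attacked by Kg3; h2: attacked by Kg3.
Legal moves for Black: none.
Not in check and no legal moves → stalemate.

stalemate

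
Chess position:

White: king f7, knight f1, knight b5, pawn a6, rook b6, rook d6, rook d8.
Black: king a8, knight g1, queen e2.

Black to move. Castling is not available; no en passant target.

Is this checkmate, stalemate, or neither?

Black to move; black king on a8.
In check: yes, from the white rook on d8.
King squares — a7: attacked by Nb5; b7: attacked by Pa6; b8: attacked by Rb6.
Legal moves for Black: none.
In check with no legal moves → checkmate.

checkmate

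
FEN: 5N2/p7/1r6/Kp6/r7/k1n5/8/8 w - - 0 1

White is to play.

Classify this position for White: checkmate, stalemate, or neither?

White to move; white king on a5.
In check: yes, from the black rook on a4.
King squares — a4: attacked by Ka3; b4: attacked by Ka3; b5: attacked by Nc3; a6: attacked by Ra4; b6: attacked by Pa7.
Legal moves for White: none.
In check with no legal moves → checkmate.

checkmate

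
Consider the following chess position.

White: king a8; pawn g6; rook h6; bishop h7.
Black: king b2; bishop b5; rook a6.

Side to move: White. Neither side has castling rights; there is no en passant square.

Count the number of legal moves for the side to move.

2

White to move; king on a8.
In check: yes, from the black rook on a6.
Legal moves: Kb8, Kb7.
Count: 2.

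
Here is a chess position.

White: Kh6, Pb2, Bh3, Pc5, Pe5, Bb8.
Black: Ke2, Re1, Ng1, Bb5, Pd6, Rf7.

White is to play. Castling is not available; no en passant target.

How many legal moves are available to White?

19

White to move; king on h6.
In check: no.
Legal moves: Bc7, Ba7, Bxd6, Kg6, Kh5, Kg5, Bc8, Bd7, Be6, Bf5, Bg4+, Bg2, Bf1+, exd6, cxd6, e6, c6, b3, b4.
Count: 19.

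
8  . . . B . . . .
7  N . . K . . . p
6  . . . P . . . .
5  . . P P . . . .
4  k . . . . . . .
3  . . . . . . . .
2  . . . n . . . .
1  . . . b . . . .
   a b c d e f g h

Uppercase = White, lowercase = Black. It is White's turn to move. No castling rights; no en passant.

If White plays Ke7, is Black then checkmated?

no

After Ke7: black king on a4; in check: no.
Black is not in check, so this cannot be checkmate.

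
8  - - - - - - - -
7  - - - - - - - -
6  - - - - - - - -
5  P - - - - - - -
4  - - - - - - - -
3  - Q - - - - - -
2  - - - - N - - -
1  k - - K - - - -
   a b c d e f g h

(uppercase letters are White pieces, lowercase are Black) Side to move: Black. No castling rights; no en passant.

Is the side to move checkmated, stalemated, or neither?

stalemate

Black to move; black king on a1.
In check: no.
King squares — b1: attacked by Qb3; a2: attacked by Qb3; b2: attacked by Qb3.
Legal moves for Black: none.
Not in check and no legal moves → stalemate.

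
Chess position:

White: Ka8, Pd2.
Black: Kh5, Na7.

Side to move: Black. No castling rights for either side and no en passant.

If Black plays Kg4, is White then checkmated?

After Kg4: white king on a8; in check: no.
White is not in check, so this cannot be checkmate.

no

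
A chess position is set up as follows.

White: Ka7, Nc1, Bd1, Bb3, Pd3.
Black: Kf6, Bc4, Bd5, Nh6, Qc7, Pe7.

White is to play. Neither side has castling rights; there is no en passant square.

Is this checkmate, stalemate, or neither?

White to move; white king on a7.
In check: yes, from the black queen on c7.
King squares — a6: attacked by Bc4; b6: attacked by Qc7; b7: attacked by Bd5; a8: attacked by Bd5; b8: attacked by Qc7.
Legal moves for White: none.
In check with no legal moves → checkmate.

checkmate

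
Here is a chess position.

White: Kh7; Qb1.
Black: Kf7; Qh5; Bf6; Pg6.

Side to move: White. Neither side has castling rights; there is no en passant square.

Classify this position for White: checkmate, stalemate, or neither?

White to move; white king on h7.
In check: yes, from the black queen on h5.
King squares — g6: attacked by Qh5; h6: attacked by Qh5; g7: attacked by Bf6; g8: attacked by Kf7; h8: attacked by Qh5.
Legal moves for White: none.
In check with no legal moves → checkmate.

checkmate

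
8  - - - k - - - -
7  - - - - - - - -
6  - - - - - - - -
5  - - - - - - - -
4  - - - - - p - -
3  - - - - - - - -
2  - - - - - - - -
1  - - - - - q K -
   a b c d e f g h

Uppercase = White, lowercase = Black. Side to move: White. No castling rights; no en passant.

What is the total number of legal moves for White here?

2

White to move; king on g1.
In check: yes, from the black queen on f1.
Legal moves: Kh2, Kxf1.
Count: 2.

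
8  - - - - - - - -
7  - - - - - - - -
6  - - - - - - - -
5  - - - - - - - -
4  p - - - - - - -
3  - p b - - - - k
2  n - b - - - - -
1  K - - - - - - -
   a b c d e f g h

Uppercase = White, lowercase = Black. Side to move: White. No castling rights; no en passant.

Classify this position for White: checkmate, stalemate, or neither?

checkmate

White to move; white king on a1.
In check: yes, from the black bishop on c3.
King squares — b1: attacked by Bc2; a2: attacked by Pb3; b2: attacked by Bc3.
Legal moves for White: none.
In check with no legal moves → checkmate.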